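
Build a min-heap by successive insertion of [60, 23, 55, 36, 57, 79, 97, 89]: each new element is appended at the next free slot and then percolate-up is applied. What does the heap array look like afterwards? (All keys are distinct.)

[23, 36, 55, 60, 57, 79, 97, 89]

Insert 60:
  append 60 at index 0 → [60] (no swap needed)
Insert 23:
  append 23 at index 1 → [60, 23]
  23 < parent 60 at index 0, swap → [23, 60]
Insert 55:
  append 55 at index 2 → [23, 60, 55] (no swap needed)
Insert 36:
  append 36 at index 3 → [23, 60, 55, 36]
  36 < parent 60 at index 1, swap → [23, 36, 55, 60]
Insert 57:
  append 57 at index 4 → [23, 36, 55, 60, 57] (no swap needed)
Insert 79:
  append 79 at index 5 → [23, 36, 55, 60, 57, 79] (no swap needed)
Insert 97:
  append 97 at index 6 → [23, 36, 55, 60, 57, 79, 97] (no swap needed)
Insert 89:
  append 89 at index 7 → [23, 36, 55, 60, 57, 79, 97, 89] (no swap needed)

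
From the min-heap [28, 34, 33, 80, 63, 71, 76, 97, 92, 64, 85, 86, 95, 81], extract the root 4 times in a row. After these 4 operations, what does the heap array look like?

[64, 80, 71, 86, 85, 81, 76, 97, 92, 95]

extract-min #1 returns 28:
  remove root 28; move last element 81 to root → [81, 34, 33, 80, 63, 71, 76, 97, 92, 64, 85, 86, 95]
  81 vs smaller child 33 at index 2, swap → [33, 34, 81, 80, 63, 71, 76, 97, 92, 64, 85, 86, 95]
  81 vs smaller child 71 at index 5, swap → [33, 34, 71, 80, 63, 81, 76, 97, 92, 64, 85, 86, 95]
extract-min #2 returns 33:
  remove root 33; move last element 95 to root → [95, 34, 71, 80, 63, 81, 76, 97, 92, 64, 85, 86]
  95 vs smaller child 34 at index 1, swap → [34, 95, 71, 80, 63, 81, 76, 97, 92, 64, 85, 86]
  95 vs smaller child 63 at index 4, swap → [34, 63, 71, 80, 95, 81, 76, 97, 92, 64, 85, 86]
  95 vs smaller child 64 at index 9, swap → [34, 63, 71, 80, 64, 81, 76, 97, 92, 95, 85, 86]
extract-min #3 returns 34:
  remove root 34; move last element 86 to root → [86, 63, 71, 80, 64, 81, 76, 97, 92, 95, 85]
  86 vs smaller child 63 at index 1, swap → [63, 86, 71, 80, 64, 81, 76, 97, 92, 95, 85]
  86 vs smaller child 64 at index 4, swap → [63, 64, 71, 80, 86, 81, 76, 97, 92, 95, 85]
  86 vs smaller child 85 at index 10, swap → [63, 64, 71, 80, 85, 81, 76, 97, 92, 95, 86]
extract-min #4 returns 63:
  remove root 63; move last element 86 to root → [86, 64, 71, 80, 85, 81, 76, 97, 92, 95]
  86 vs smaller child 64 at index 1, swap → [64, 86, 71, 80, 85, 81, 76, 97, 92, 95]
  86 vs smaller child 80 at index 3, swap → [64, 80, 71, 86, 85, 81, 76, 97, 92, 95]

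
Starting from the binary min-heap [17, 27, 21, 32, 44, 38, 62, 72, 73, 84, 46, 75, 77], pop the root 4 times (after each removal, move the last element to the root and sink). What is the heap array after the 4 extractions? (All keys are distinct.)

[38, 44, 62, 72, 46, 75, 84, 77, 73]

extract-min #1 returns 17:
  remove root 17; move last element 77 to root → [77, 27, 21, 32, 44, 38, 62, 72, 73, 84, 46, 75]
  77 vs smaller child 21 at index 2, swap → [21, 27, 77, 32, 44, 38, 62, 72, 73, 84, 46, 75]
  77 vs smaller child 38 at index 5, swap → [21, 27, 38, 32, 44, 77, 62, 72, 73, 84, 46, 75]
  77 vs only child 75 at index 11, swap → [21, 27, 38, 32, 44, 75, 62, 72, 73, 84, 46, 77]
extract-min #2 returns 21:
  remove root 21; move last element 77 to root → [77, 27, 38, 32, 44, 75, 62, 72, 73, 84, 46]
  77 vs smaller child 27 at index 1, swap → [27, 77, 38, 32, 44, 75, 62, 72, 73, 84, 46]
  77 vs smaller child 32 at index 3, swap → [27, 32, 38, 77, 44, 75, 62, 72, 73, 84, 46]
  77 vs smaller child 72 at index 7, swap → [27, 32, 38, 72, 44, 75, 62, 77, 73, 84, 46]
extract-min #3 returns 27:
  remove root 27; move last element 46 to root → [46, 32, 38, 72, 44, 75, 62, 77, 73, 84]
  46 vs smaller child 32 at index 1, swap → [32, 46, 38, 72, 44, 75, 62, 77, 73, 84]
  46 vs smaller child 44 at index 4, swap → [32, 44, 38, 72, 46, 75, 62, 77, 73, 84]
extract-min #4 returns 32:
  remove root 32; move last element 84 to root → [84, 44, 38, 72, 46, 75, 62, 77, 73]
  84 vs smaller child 38 at index 2, swap → [38, 44, 84, 72, 46, 75, 62, 77, 73]
  84 vs smaller child 62 at index 6, swap → [38, 44, 62, 72, 46, 75, 84, 77, 73]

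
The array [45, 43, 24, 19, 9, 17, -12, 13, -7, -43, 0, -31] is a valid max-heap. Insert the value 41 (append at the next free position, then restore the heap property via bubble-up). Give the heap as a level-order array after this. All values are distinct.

append 41 at index 12 → [45, 43, 24, 19, 9, 17, -12, 13, -7, -43, 0, -31, 41]
41 > parent 17 at index 5, swap → [45, 43, 24, 19, 9, 41, -12, 13, -7, -43, 0, -31, 17]
41 > parent 24 at index 2, swap → [45, 43, 41, 19, 9, 24, -12, 13, -7, -43, 0, -31, 17]

[45, 43, 41, 19, 9, 24, -12, 13, -7, -43, 0, -31, 17]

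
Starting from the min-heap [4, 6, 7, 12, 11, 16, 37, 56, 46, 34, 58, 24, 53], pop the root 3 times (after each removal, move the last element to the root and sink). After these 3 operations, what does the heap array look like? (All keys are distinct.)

[11, 12, 16, 46, 34, 24, 37, 56, 58, 53]

extract-min #1 returns 4:
  remove root 4; move last element 53 to root → [53, 6, 7, 12, 11, 16, 37, 56, 46, 34, 58, 24]
  53 vs smaller child 6 at index 1, swap → [6, 53, 7, 12, 11, 16, 37, 56, 46, 34, 58, 24]
  53 vs smaller child 11 at index 4, swap → [6, 11, 7, 12, 53, 16, 37, 56, 46, 34, 58, 24]
  53 vs smaller child 34 at index 9, swap → [6, 11, 7, 12, 34, 16, 37, 56, 46, 53, 58, 24]
extract-min #2 returns 6:
  remove root 6; move last element 24 to root → [24, 11, 7, 12, 34, 16, 37, 56, 46, 53, 58]
  24 vs smaller child 7 at index 2, swap → [7, 11, 24, 12, 34, 16, 37, 56, 46, 53, 58]
  24 vs smaller child 16 at index 5, swap → [7, 11, 16, 12, 34, 24, 37, 56, 46, 53, 58]
extract-min #3 returns 7:
  remove root 7; move last element 58 to root → [58, 11, 16, 12, 34, 24, 37, 56, 46, 53]
  58 vs smaller child 11 at index 1, swap → [11, 58, 16, 12, 34, 24, 37, 56, 46, 53]
  58 vs smaller child 12 at index 3, swap → [11, 12, 16, 58, 34, 24, 37, 56, 46, 53]
  58 vs smaller child 46 at index 8, swap → [11, 12, 16, 46, 34, 24, 37, 56, 58, 53]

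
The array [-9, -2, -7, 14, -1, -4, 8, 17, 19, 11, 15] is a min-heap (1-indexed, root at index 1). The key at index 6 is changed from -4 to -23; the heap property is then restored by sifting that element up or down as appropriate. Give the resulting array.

[-23, -2, -9, 14, -1, -7, 8, 17, 19, 11, 15]

set index 6 from -4 to -23 → [-9, -2, -7, 14, -1, -23, 8, 17, 19, 11, 15]
-23 < parent -7 at index 3, swap → [-9, -2, -23, 14, -1, -7, 8, 17, 19, 11, 15]
-23 < parent -9 at index 1, swap → [-23, -2, -9, 14, -1, -7, 8, 17, 19, 11, 15]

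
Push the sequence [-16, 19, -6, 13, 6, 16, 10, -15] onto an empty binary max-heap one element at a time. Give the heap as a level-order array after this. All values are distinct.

Insert -16:
  append -16 at index 0 → [-16] (no swap needed)
Insert 19:
  append 19 at index 1 → [-16, 19]
  19 > parent -16 at index 0, swap → [19, -16]
Insert -6:
  append -6 at index 2 → [19, -16, -6] (no swap needed)
Insert 13:
  append 13 at index 3 → [19, -16, -6, 13]
  13 > parent -16 at index 1, swap → [19, 13, -6, -16]
Insert 6:
  append 6 at index 4 → [19, 13, -6, -16, 6] (no swap needed)
Insert 16:
  append 16 at index 5 → [19, 13, -6, -16, 6, 16]
  16 > parent -6 at index 2, swap → [19, 13, 16, -16, 6, -6]
Insert 10:
  append 10 at index 6 → [19, 13, 16, -16, 6, -6, 10] (no swap needed)
Insert -15:
  append -15 at index 7 → [19, 13, 16, -16, 6, -6, 10, -15]
  -15 > parent -16 at index 3, swap → [19, 13, 16, -15, 6, -6, 10, -16]

[19, 13, 16, -15, 6, -6, 10, -16]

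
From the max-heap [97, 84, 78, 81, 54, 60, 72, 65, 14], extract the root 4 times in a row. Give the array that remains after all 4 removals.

[72, 65, 60, 14, 54]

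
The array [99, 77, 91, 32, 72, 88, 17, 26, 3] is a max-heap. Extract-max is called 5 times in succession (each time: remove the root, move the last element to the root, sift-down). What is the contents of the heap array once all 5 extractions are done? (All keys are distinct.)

[32, 17, 26, 3]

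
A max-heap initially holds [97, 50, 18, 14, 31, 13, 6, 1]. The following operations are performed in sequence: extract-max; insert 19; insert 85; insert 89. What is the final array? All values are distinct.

extract-max → returns 97:
  remove root 97; move last element 1 to root → [1, 50, 18, 14, 31, 13, 6]
  1 vs larger child 50 at index 1, swap → [50, 1, 18, 14, 31, 13, 6]
  1 vs larger child 31 at index 4, swap → [50, 31, 18, 14, 1, 13, 6]
insert 19:
  append 19 at index 7 → [50, 31, 18, 14, 1, 13, 6, 19]
  19 > parent 14 at index 3, swap → [50, 31, 18, 19, 1, 13, 6, 14]
insert 85:
  append 85 at index 8 → [50, 31, 18, 19, 1, 13, 6, 14, 85]
  85 > parent 19 at index 3, swap → [50, 31, 18, 85, 1, 13, 6, 14, 19]
  85 > parent 31 at index 1, swap → [50, 85, 18, 31, 1, 13, 6, 14, 19]
  85 > parent 50 at index 0, swap → [85, 50, 18, 31, 1, 13, 6, 14, 19]
insert 89:
  append 89 at index 9 → [85, 50, 18, 31, 1, 13, 6, 14, 19, 89]
  89 > parent 1 at index 4, swap → [85, 50, 18, 31, 89, 13, 6, 14, 19, 1]
  89 > parent 50 at index 1, swap → [85, 89, 18, 31, 50, 13, 6, 14, 19, 1]
  89 > parent 85 at index 0, swap → [89, 85, 18, 31, 50, 13, 6, 14, 19, 1]

[89, 85, 18, 31, 50, 13, 6, 14, 19, 1]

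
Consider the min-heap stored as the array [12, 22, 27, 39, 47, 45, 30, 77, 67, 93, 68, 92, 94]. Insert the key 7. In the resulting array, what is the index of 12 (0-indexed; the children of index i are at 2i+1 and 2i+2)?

append 7 at index 13 → [12, 22, 27, 39, 47, 45, 30, 77, 67, 93, 68, 92, 94, 7]
7 < parent 30 at index 6, swap → [12, 22, 27, 39, 47, 45, 7, 77, 67, 93, 68, 92, 94, 30]
7 < parent 27 at index 2, swap → [12, 22, 7, 39, 47, 45, 27, 77, 67, 93, 68, 92, 94, 30]
7 < parent 12 at index 0, swap → [7, 22, 12, 39, 47, 45, 27, 77, 67, 93, 68, 92, 94, 30]
resulting array: [7, 22, 12, 39, 47, 45, 27, 77, 67, 93, 68, 92, 94, 30]

2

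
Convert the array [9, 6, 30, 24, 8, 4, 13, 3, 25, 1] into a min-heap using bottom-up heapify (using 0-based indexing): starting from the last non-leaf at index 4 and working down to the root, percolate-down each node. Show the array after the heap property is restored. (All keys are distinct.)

[1, 3, 4, 9, 6, 30, 13, 24, 25, 8]

sift down from index 4:
  8 vs only child 1 at index 9, swap → [9, 6, 30, 24, 1, 4, 13, 3, 25, 8]
sift down from index 3:
  24 vs smaller child 3 at index 7, swap → [9, 6, 30, 3, 1, 4, 13, 24, 25, 8]
sift down from index 2:
  30 vs smaller child 4 at index 5, swap → [9, 6, 4, 3, 1, 30, 13, 24, 25, 8]
sift down from index 1:
  6 vs smaller child 1 at index 4, swap → [9, 1, 4, 3, 6, 30, 13, 24, 25, 8]
sift down from index 0:
  9 vs smaller child 1 at index 1, swap → [1, 9, 4, 3, 6, 30, 13, 24, 25, 8]
  9 vs smaller child 3 at index 3, swap → [1, 3, 4, 9, 6, 30, 13, 24, 25, 8]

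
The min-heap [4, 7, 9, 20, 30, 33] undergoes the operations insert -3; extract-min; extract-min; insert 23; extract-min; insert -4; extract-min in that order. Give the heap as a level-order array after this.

insert -3:
  append -3 at index 6 → [4, 7, 9, 20, 30, 33, -3]
  -3 < parent 9 at index 2, swap → [4, 7, -3, 20, 30, 33, 9]
  -3 < parent 4 at index 0, swap → [-3, 7, 4, 20, 30, 33, 9]
extract-min → returns -3:
  remove root -3; move last element 9 to root → [9, 7, 4, 20, 30, 33]
  9 vs smaller child 4 at index 2, swap → [4, 7, 9, 20, 30, 33]
extract-min → returns 4:
  remove root 4; move last element 33 to root → [33, 7, 9, 20, 30]
  33 vs smaller child 7 at index 1, swap → [7, 33, 9, 20, 30]
  33 vs smaller child 20 at index 3, swap → [7, 20, 9, 33, 30]
insert 23:
  append 23 at index 5 → [7, 20, 9, 33, 30, 23] (no swap needed)
extract-min → returns 7:
  remove root 7; move last element 23 to root → [23, 20, 9, 33, 30]
  23 vs smaller child 9 at index 2, swap → [9, 20, 23, 33, 30]
insert -4:
  append -4 at index 5 → [9, 20, 23, 33, 30, -4]
  -4 < parent 23 at index 2, swap → [9, 20, -4, 33, 30, 23]
  -4 < parent 9 at index 0, swap → [-4, 20, 9, 33, 30, 23]
extract-min → returns -4:
  remove root -4; move last element 23 to root → [23, 20, 9, 33, 30]
  23 vs smaller child 9 at index 2, swap → [9, 20, 23, 33, 30]

[9, 20, 23, 33, 30]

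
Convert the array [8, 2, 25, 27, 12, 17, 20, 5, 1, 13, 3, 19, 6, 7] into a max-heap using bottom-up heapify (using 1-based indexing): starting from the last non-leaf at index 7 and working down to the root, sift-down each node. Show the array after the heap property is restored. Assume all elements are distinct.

[27, 13, 25, 5, 12, 19, 20, 2, 1, 8, 3, 17, 6, 7]

sift down from index 7: already satisfies heap property
sift down from index 6:
  17 vs larger child 19 at index 12, swap → [8, 2, 25, 27, 12, 19, 20, 5, 1, 13, 3, 17, 6, 7]
sift down from index 5:
  12 vs larger child 13 at index 10, swap → [8, 2, 25, 27, 13, 19, 20, 5, 1, 12, 3, 17, 6, 7]
sift down from index 4: already satisfies heap property
sift down from index 3: already satisfies heap property
sift down from index 2:
  2 vs larger child 27 at index 4, swap → [8, 27, 25, 2, 13, 19, 20, 5, 1, 12, 3, 17, 6, 7]
  2 vs larger child 5 at index 8, swap → [8, 27, 25, 5, 13, 19, 20, 2, 1, 12, 3, 17, 6, 7]
sift down from index 1:
  8 vs larger child 27 at index 2, swap → [27, 8, 25, 5, 13, 19, 20, 2, 1, 12, 3, 17, 6, 7]
  8 vs larger child 13 at index 5, swap → [27, 13, 25, 5, 8, 19, 20, 2, 1, 12, 3, 17, 6, 7]
  8 vs larger child 12 at index 10, swap → [27, 13, 25, 5, 12, 19, 20, 2, 1, 8, 3, 17, 6, 7]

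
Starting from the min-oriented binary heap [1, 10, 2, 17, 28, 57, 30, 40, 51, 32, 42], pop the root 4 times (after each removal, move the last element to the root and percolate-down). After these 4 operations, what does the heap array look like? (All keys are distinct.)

[28, 32, 30, 40, 51, 57, 42]

extract-min #1 returns 1:
  remove root 1; move last element 42 to root → [42, 10, 2, 17, 28, 57, 30, 40, 51, 32]
  42 vs smaller child 2 at index 2, swap → [2, 10, 42, 17, 28, 57, 30, 40, 51, 32]
  42 vs smaller child 30 at index 6, swap → [2, 10, 30, 17, 28, 57, 42, 40, 51, 32]
extract-min #2 returns 2:
  remove root 2; move last element 32 to root → [32, 10, 30, 17, 28, 57, 42, 40, 51]
  32 vs smaller child 10 at index 1, swap → [10, 32, 30, 17, 28, 57, 42, 40, 51]
  32 vs smaller child 17 at index 3, swap → [10, 17, 30, 32, 28, 57, 42, 40, 51]
extract-min #3 returns 10:
  remove root 10; move last element 51 to root → [51, 17, 30, 32, 28, 57, 42, 40]
  51 vs smaller child 17 at index 1, swap → [17, 51, 30, 32, 28, 57, 42, 40]
  51 vs smaller child 28 at index 4, swap → [17, 28, 30, 32, 51, 57, 42, 40]
extract-min #4 returns 17:
  remove root 17; move last element 40 to root → [40, 28, 30, 32, 51, 57, 42]
  40 vs smaller child 28 at index 1, swap → [28, 40, 30, 32, 51, 57, 42]
  40 vs smaller child 32 at index 3, swap → [28, 32, 30, 40, 51, 57, 42]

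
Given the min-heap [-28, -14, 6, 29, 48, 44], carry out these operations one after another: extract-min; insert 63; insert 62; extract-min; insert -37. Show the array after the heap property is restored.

[-37, 29, 6, 44, 48, 63, 62]

extract-min → returns -28:
  remove root -28; move last element 44 to root → [44, -14, 6, 29, 48]
  44 vs smaller child -14 at index 1, swap → [-14, 44, 6, 29, 48]
  44 vs smaller child 29 at index 3, swap → [-14, 29, 6, 44, 48]
insert 63:
  append 63 at index 5 → [-14, 29, 6, 44, 48, 63] (no swap needed)
insert 62:
  append 62 at index 6 → [-14, 29, 6, 44, 48, 63, 62] (no swap needed)
extract-min → returns -14:
  remove root -14; move last element 62 to root → [62, 29, 6, 44, 48, 63]
  62 vs smaller child 6 at index 2, swap → [6, 29, 62, 44, 48, 63]
insert -37:
  append -37 at index 6 → [6, 29, 62, 44, 48, 63, -37]
  -37 < parent 62 at index 2, swap → [6, 29, -37, 44, 48, 63, 62]
  -37 < parent 6 at index 0, swap → [-37, 29, 6, 44, 48, 63, 62]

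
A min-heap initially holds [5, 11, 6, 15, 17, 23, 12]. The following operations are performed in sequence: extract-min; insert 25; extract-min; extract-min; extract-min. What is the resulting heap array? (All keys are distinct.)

[15, 17, 23, 25]

extract-min → returns 5:
  remove root 5; move last element 12 to root → [12, 11, 6, 15, 17, 23]
  12 vs smaller child 6 at index 2, swap → [6, 11, 12, 15, 17, 23]
insert 25:
  append 25 at index 6 → [6, 11, 12, 15, 17, 23, 25] (no swap needed)
extract-min → returns 6:
  remove root 6; move last element 25 to root → [25, 11, 12, 15, 17, 23]
  25 vs smaller child 11 at index 1, swap → [11, 25, 12, 15, 17, 23]
  25 vs smaller child 15 at index 3, swap → [11, 15, 12, 25, 17, 23]
extract-min → returns 11:
  remove root 11; move last element 23 to root → [23, 15, 12, 25, 17]
  23 vs smaller child 12 at index 2, swap → [12, 15, 23, 25, 17]
extract-min → returns 12:
  remove root 12; move last element 17 to root → [17, 15, 23, 25]
  17 vs smaller child 15 at index 1, swap → [15, 17, 23, 25]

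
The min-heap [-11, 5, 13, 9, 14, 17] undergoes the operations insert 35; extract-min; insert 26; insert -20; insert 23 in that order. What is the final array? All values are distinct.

insert 35:
  append 35 at index 6 → [-11, 5, 13, 9, 14, 17, 35] (no swap needed)
extract-min → returns -11:
  remove root -11; move last element 35 to root → [35, 5, 13, 9, 14, 17]
  35 vs smaller child 5 at index 1, swap → [5, 35, 13, 9, 14, 17]
  35 vs smaller child 9 at index 3, swap → [5, 9, 13, 35, 14, 17]
insert 26:
  append 26 at index 6 → [5, 9, 13, 35, 14, 17, 26] (no swap needed)
insert -20:
  append -20 at index 7 → [5, 9, 13, 35, 14, 17, 26, -20]
  -20 < parent 35 at index 3, swap → [5, 9, 13, -20, 14, 17, 26, 35]
  -20 < parent 9 at index 1, swap → [5, -20, 13, 9, 14, 17, 26, 35]
  -20 < parent 5 at index 0, swap → [-20, 5, 13, 9, 14, 17, 26, 35]
insert 23:
  append 23 at index 8 → [-20, 5, 13, 9, 14, 17, 26, 35, 23] (no swap needed)

[-20, 5, 13, 9, 14, 17, 26, 35, 23]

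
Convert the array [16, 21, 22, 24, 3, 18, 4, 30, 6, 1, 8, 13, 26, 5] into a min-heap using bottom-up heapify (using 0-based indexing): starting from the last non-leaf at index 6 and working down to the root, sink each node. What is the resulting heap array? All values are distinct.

[1, 3, 4, 6, 8, 13, 5, 30, 24, 21, 16, 18, 26, 22]

sift down from index 6: already satisfies heap property
sift down from index 5:
  18 vs smaller child 13 at index 11, swap → [16, 21, 22, 24, 3, 13, 4, 30, 6, 1, 8, 18, 26, 5]
sift down from index 4:
  3 vs smaller child 1 at index 9, swap → [16, 21, 22, 24, 1, 13, 4, 30, 6, 3, 8, 18, 26, 5]
sift down from index 3:
  24 vs smaller child 6 at index 8, swap → [16, 21, 22, 6, 1, 13, 4, 30, 24, 3, 8, 18, 26, 5]
sift down from index 2:
  22 vs smaller child 4 at index 6, swap → [16, 21, 4, 6, 1, 13, 22, 30, 24, 3, 8, 18, 26, 5]
  22 vs only child 5 at index 13, swap → [16, 21, 4, 6, 1, 13, 5, 30, 24, 3, 8, 18, 26, 22]
sift down from index 1:
  21 vs smaller child 1 at index 4, swap → [16, 1, 4, 6, 21, 13, 5, 30, 24, 3, 8, 18, 26, 22]
  21 vs smaller child 3 at index 9, swap → [16, 1, 4, 6, 3, 13, 5, 30, 24, 21, 8, 18, 26, 22]
sift down from index 0:
  16 vs smaller child 1 at index 1, swap → [1, 16, 4, 6, 3, 13, 5, 30, 24, 21, 8, 18, 26, 22]
  16 vs smaller child 3 at index 4, swap → [1, 3, 4, 6, 16, 13, 5, 30, 24, 21, 8, 18, 26, 22]
  16 vs smaller child 8 at index 10, swap → [1, 3, 4, 6, 8, 13, 5, 30, 24, 21, 16, 18, 26, 22]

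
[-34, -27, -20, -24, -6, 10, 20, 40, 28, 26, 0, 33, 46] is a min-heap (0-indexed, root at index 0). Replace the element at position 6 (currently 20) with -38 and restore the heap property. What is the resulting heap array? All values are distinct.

set index 6 from 20 to -38 → [-34, -27, -20, -24, -6, 10, -38, 40, 28, 26, 0, 33, 46]
-38 < parent -20 at index 2, swap → [-34, -27, -38, -24, -6, 10, -20, 40, 28, 26, 0, 33, 46]
-38 < parent -34 at index 0, swap → [-38, -27, -34, -24, -6, 10, -20, 40, 28, 26, 0, 33, 46]

[-38, -27, -34, -24, -6, 10, -20, 40, 28, 26, 0, 33, 46]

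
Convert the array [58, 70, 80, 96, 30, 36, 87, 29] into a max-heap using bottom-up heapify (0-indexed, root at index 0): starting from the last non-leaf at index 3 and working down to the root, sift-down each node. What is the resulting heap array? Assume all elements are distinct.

[96, 70, 87, 58, 30, 36, 80, 29]

sift down from index 3: already satisfies heap property
sift down from index 2:
  80 vs larger child 87 at index 6, swap → [58, 70, 87, 96, 30, 36, 80, 29]
sift down from index 1:
  70 vs larger child 96 at index 3, swap → [58, 96, 87, 70, 30, 36, 80, 29]
sift down from index 0:
  58 vs larger child 96 at index 1, swap → [96, 58, 87, 70, 30, 36, 80, 29]
  58 vs larger child 70 at index 3, swap → [96, 70, 87, 58, 30, 36, 80, 29]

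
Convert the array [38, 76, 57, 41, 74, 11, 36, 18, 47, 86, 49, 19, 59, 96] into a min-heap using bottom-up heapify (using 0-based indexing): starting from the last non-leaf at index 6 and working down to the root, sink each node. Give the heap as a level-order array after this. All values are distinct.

sift down from index 6: already satisfies heap property
sift down from index 5: already satisfies heap property
sift down from index 4:
  74 vs smaller child 49 at index 10, swap → [38, 76, 57, 41, 49, 11, 36, 18, 47, 86, 74, 19, 59, 96]
sift down from index 3:
  41 vs smaller child 18 at index 7, swap → [38, 76, 57, 18, 49, 11, 36, 41, 47, 86, 74, 19, 59, 96]
sift down from index 2:
  57 vs smaller child 11 at index 5, swap → [38, 76, 11, 18, 49, 57, 36, 41, 47, 86, 74, 19, 59, 96]
  57 vs smaller child 19 at index 11, swap → [38, 76, 11, 18, 49, 19, 36, 41, 47, 86, 74, 57, 59, 96]
sift down from index 1:
  76 vs smaller child 18 at index 3, swap → [38, 18, 11, 76, 49, 19, 36, 41, 47, 86, 74, 57, 59, 96]
  76 vs smaller child 41 at index 7, swap → [38, 18, 11, 41, 49, 19, 36, 76, 47, 86, 74, 57, 59, 96]
sift down from index 0:
  38 vs smaller child 11 at index 2, swap → [11, 18, 38, 41, 49, 19, 36, 76, 47, 86, 74, 57, 59, 96]
  38 vs smaller child 19 at index 5, swap → [11, 18, 19, 41, 49, 38, 36, 76, 47, 86, 74, 57, 59, 96]

[11, 18, 19, 41, 49, 38, 36, 76, 47, 86, 74, 57, 59, 96]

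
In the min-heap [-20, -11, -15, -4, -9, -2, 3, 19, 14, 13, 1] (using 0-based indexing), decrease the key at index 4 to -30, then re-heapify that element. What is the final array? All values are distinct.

set index 4 from -9 to -30 → [-20, -11, -15, -4, -30, -2, 3, 19, 14, 13, 1]
-30 < parent -11 at index 1, swap → [-20, -30, -15, -4, -11, -2, 3, 19, 14, 13, 1]
-30 < parent -20 at index 0, swap → [-30, -20, -15, -4, -11, -2, 3, 19, 14, 13, 1]

[-30, -20, -15, -4, -11, -2, 3, 19, 14, 13, 1]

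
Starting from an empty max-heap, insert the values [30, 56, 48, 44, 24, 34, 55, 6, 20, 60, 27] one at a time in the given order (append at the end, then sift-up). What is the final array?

[60, 56, 55, 30, 44, 34, 48, 6, 20, 24, 27]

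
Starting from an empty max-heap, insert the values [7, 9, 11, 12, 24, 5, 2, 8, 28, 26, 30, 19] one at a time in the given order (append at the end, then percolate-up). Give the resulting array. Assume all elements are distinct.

[30, 28, 19, 12, 26, 9, 2, 7, 8, 11, 24, 5]

Insert 7:
  append 7 at index 0 → [7] (no swap needed)
Insert 9:
  append 9 at index 1 → [7, 9]
  9 > parent 7 at index 0, swap → [9, 7]
Insert 11:
  append 11 at index 2 → [9, 7, 11]
  11 > parent 9 at index 0, swap → [11, 7, 9]
Insert 12:
  append 12 at index 3 → [11, 7, 9, 12]
  12 > parent 7 at index 1, swap → [11, 12, 9, 7]
  12 > parent 11 at index 0, swap → [12, 11, 9, 7]
Insert 24:
  append 24 at index 4 → [12, 11, 9, 7, 24]
  24 > parent 11 at index 1, swap → [12, 24, 9, 7, 11]
  24 > parent 12 at index 0, swap → [24, 12, 9, 7, 11]
Insert 5:
  append 5 at index 5 → [24, 12, 9, 7, 11, 5] (no swap needed)
Insert 2:
  append 2 at index 6 → [24, 12, 9, 7, 11, 5, 2] (no swap needed)
Insert 8:
  append 8 at index 7 → [24, 12, 9, 7, 11, 5, 2, 8]
  8 > parent 7 at index 3, swap → [24, 12, 9, 8, 11, 5, 2, 7]
Insert 28:
  append 28 at index 8 → [24, 12, 9, 8, 11, 5, 2, 7, 28]
  28 > parent 8 at index 3, swap → [24, 12, 9, 28, 11, 5, 2, 7, 8]
  28 > parent 12 at index 1, swap → [24, 28, 9, 12, 11, 5, 2, 7, 8]
  28 > parent 24 at index 0, swap → [28, 24, 9, 12, 11, 5, 2, 7, 8]
Insert 26:
  append 26 at index 9 → [28, 24, 9, 12, 11, 5, 2, 7, 8, 26]
  26 > parent 11 at index 4, swap → [28, 24, 9, 12, 26, 5, 2, 7, 8, 11]
  26 > parent 24 at index 1, swap → [28, 26, 9, 12, 24, 5, 2, 7, 8, 11]
Insert 30:
  append 30 at index 10 → [28, 26, 9, 12, 24, 5, 2, 7, 8, 11, 30]
  30 > parent 24 at index 4, swap → [28, 26, 9, 12, 30, 5, 2, 7, 8, 11, 24]
  30 > parent 26 at index 1, swap → [28, 30, 9, 12, 26, 5, 2, 7, 8, 11, 24]
  30 > parent 28 at index 0, swap → [30, 28, 9, 12, 26, 5, 2, 7, 8, 11, 24]
Insert 19:
  append 19 at index 11 → [30, 28, 9, 12, 26, 5, 2, 7, 8, 11, 24, 19]
  19 > parent 5 at index 5, swap → [30, 28, 9, 12, 26, 19, 2, 7, 8, 11, 24, 5]
  19 > parent 9 at index 2, swap → [30, 28, 19, 12, 26, 9, 2, 7, 8, 11, 24, 5]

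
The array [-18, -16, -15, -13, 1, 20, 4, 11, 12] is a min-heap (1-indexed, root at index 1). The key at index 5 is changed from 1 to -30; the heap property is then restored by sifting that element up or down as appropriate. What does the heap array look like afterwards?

set index 5 from 1 to -30 → [-18, -16, -15, -13, -30, 20, 4, 11, 12]
-30 < parent -16 at index 2, swap → [-18, -30, -15, -13, -16, 20, 4, 11, 12]
-30 < parent -18 at index 1, swap → [-30, -18, -15, -13, -16, 20, 4, 11, 12]

[-30, -18, -15, -13, -16, 20, 4, 11, 12]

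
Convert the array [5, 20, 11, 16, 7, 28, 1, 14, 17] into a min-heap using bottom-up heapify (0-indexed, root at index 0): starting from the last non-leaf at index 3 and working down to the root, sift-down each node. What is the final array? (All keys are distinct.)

[1, 7, 5, 14, 20, 28, 11, 16, 17]

sift down from index 3:
  16 vs smaller child 14 at index 7, swap → [5, 20, 11, 14, 7, 28, 1, 16, 17]
sift down from index 2:
  11 vs smaller child 1 at index 6, swap → [5, 20, 1, 14, 7, 28, 11, 16, 17]
sift down from index 1:
  20 vs smaller child 7 at index 4, swap → [5, 7, 1, 14, 20, 28, 11, 16, 17]
sift down from index 0:
  5 vs smaller child 1 at index 2, swap → [1, 7, 5, 14, 20, 28, 11, 16, 17]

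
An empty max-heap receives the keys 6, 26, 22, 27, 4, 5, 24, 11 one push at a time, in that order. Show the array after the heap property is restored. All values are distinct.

Insert 6:
  append 6 at index 0 → [6] (no swap needed)
Insert 26:
  append 26 at index 1 → [6, 26]
  26 > parent 6 at index 0, swap → [26, 6]
Insert 22:
  append 22 at index 2 → [26, 6, 22] (no swap needed)
Insert 27:
  append 27 at index 3 → [26, 6, 22, 27]
  27 > parent 6 at index 1, swap → [26, 27, 22, 6]
  27 > parent 26 at index 0, swap → [27, 26, 22, 6]
Insert 4:
  append 4 at index 4 → [27, 26, 22, 6, 4] (no swap needed)
Insert 5:
  append 5 at index 5 → [27, 26, 22, 6, 4, 5] (no swap needed)
Insert 24:
  append 24 at index 6 → [27, 26, 22, 6, 4, 5, 24]
  24 > parent 22 at index 2, swap → [27, 26, 24, 6, 4, 5, 22]
Insert 11:
  append 11 at index 7 → [27, 26, 24, 6, 4, 5, 22, 11]
  11 > parent 6 at index 3, swap → [27, 26, 24, 11, 4, 5, 22, 6]

[27, 26, 24, 11, 4, 5, 22, 6]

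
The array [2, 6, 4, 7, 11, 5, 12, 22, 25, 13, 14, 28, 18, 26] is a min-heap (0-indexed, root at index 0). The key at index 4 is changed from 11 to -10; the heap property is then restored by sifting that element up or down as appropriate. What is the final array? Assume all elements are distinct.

set index 4 from 11 to -10 → [2, 6, 4, 7, -10, 5, 12, 22, 25, 13, 14, 28, 18, 26]
-10 < parent 6 at index 1, swap → [2, -10, 4, 7, 6, 5, 12, 22, 25, 13, 14, 28, 18, 26]
-10 < parent 2 at index 0, swap → [-10, 2, 4, 7, 6, 5, 12, 22, 25, 13, 14, 28, 18, 26]

[-10, 2, 4, 7, 6, 5, 12, 22, 25, 13, 14, 28, 18, 26]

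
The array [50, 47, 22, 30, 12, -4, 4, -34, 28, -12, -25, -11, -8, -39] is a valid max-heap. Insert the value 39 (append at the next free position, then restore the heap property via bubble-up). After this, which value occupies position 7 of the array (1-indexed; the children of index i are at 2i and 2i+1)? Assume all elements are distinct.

22

append 39 at index 15 → [50, 47, 22, 30, 12, -4, 4, -34, 28, -12, -25, -11, -8, -39, 39]
39 > parent 4 at index 7, swap → [50, 47, 22, 30, 12, -4, 39, -34, 28, -12, -25, -11, -8, -39, 4]
39 > parent 22 at index 3, swap → [50, 47, 39, 30, 12, -4, 22, -34, 28, -12, -25, -11, -8, -39, 4]
resulting array: [50, 47, 39, 30, 12, -4, 22, -34, 28, -12, -25, -11, -8, -39, 4]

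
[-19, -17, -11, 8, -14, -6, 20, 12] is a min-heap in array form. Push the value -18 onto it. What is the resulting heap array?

[-19, -18, -11, -17, -14, -6, 20, 12, 8]

append -18 at index 8 → [-19, -17, -11, 8, -14, -6, 20, 12, -18]
-18 < parent 8 at index 3, swap → [-19, -17, -11, -18, -14, -6, 20, 12, 8]
-18 < parent -17 at index 1, swap → [-19, -18, -11, -17, -14, -6, 20, 12, 8]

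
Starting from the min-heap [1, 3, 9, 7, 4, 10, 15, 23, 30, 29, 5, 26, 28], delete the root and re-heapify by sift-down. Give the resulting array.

[3, 4, 9, 7, 5, 10, 15, 23, 30, 29, 28, 26]

remove root 1; move last element 28 to root → [28, 3, 9, 7, 4, 10, 15, 23, 30, 29, 5, 26]
28 vs smaller child 3 at index 1, swap → [3, 28, 9, 7, 4, 10, 15, 23, 30, 29, 5, 26]
28 vs smaller child 4 at index 4, swap → [3, 4, 9, 7, 28, 10, 15, 23, 30, 29, 5, 26]
28 vs smaller child 5 at index 10, swap → [3, 4, 9, 7, 5, 10, 15, 23, 30, 29, 28, 26]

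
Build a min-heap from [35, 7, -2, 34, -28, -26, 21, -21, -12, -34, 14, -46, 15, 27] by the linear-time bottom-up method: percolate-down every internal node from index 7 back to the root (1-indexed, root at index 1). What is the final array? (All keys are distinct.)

[-46, -34, -26, -21, -28, -2, 21, 34, -12, 7, 14, 35, 15, 27]

sift down from index 7: already satisfies heap property
sift down from index 6:
  -26 vs smaller child -46 at index 12, swap → [35, 7, -2, 34, -28, -46, 21, -21, -12, -34, 14, -26, 15, 27]
sift down from index 5:
  -28 vs smaller child -34 at index 10, swap → [35, 7, -2, 34, -34, -46, 21, -21, -12, -28, 14, -26, 15, 27]
sift down from index 4:
  34 vs smaller child -21 at index 8, swap → [35, 7, -2, -21, -34, -46, 21, 34, -12, -28, 14, -26, 15, 27]
sift down from index 3:
  -2 vs smaller child -46 at index 6, swap → [35, 7, -46, -21, -34, -2, 21, 34, -12, -28, 14, -26, 15, 27]
  -2 vs smaller child -26 at index 12, swap → [35, 7, -46, -21, -34, -26, 21, 34, -12, -28, 14, -2, 15, 27]
sift down from index 2:
  7 vs smaller child -34 at index 5, swap → [35, -34, -46, -21, 7, -26, 21, 34, -12, -28, 14, -2, 15, 27]
  7 vs smaller child -28 at index 10, swap → [35, -34, -46, -21, -28, -26, 21, 34, -12, 7, 14, -2, 15, 27]
sift down from index 1:
  35 vs smaller child -46 at index 3, swap → [-46, -34, 35, -21, -28, -26, 21, 34, -12, 7, 14, -2, 15, 27]
  35 vs smaller child -26 at index 6, swap → [-46, -34, -26, -21, -28, 35, 21, 34, -12, 7, 14, -2, 15, 27]
  35 vs smaller child -2 at index 12, swap → [-46, -34, -26, -21, -28, -2, 21, 34, -12, 7, 14, 35, 15, 27]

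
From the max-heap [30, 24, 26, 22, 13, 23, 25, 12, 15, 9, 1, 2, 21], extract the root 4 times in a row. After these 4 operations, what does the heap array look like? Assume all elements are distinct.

extract-max #1 returns 30:
  remove root 30; move last element 21 to root → [21, 24, 26, 22, 13, 23, 25, 12, 15, 9, 1, 2]
  21 vs larger child 26 at index 2, swap → [26, 24, 21, 22, 13, 23, 25, 12, 15, 9, 1, 2]
  21 vs larger child 25 at index 6, swap → [26, 24, 25, 22, 13, 23, 21, 12, 15, 9, 1, 2]
extract-max #2 returns 26:
  remove root 26; move last element 2 to root → [2, 24, 25, 22, 13, 23, 21, 12, 15, 9, 1]
  2 vs larger child 25 at index 2, swap → [25, 24, 2, 22, 13, 23, 21, 12, 15, 9, 1]
  2 vs larger child 23 at index 5, swap → [25, 24, 23, 22, 13, 2, 21, 12, 15, 9, 1]
extract-max #3 returns 25:
  remove root 25; move last element 1 to root → [1, 24, 23, 22, 13, 2, 21, 12, 15, 9]
  1 vs larger child 24 at index 1, swap → [24, 1, 23, 22, 13, 2, 21, 12, 15, 9]
  1 vs larger child 22 at index 3, swap → [24, 22, 23, 1, 13, 2, 21, 12, 15, 9]
  1 vs larger child 15 at index 8, swap → [24, 22, 23, 15, 13, 2, 21, 12, 1, 9]
extract-max #4 returns 24:
  remove root 24; move last element 9 to root → [9, 22, 23, 15, 13, 2, 21, 12, 1]
  9 vs larger child 23 at index 2, swap → [23, 22, 9, 15, 13, 2, 21, 12, 1]
  9 vs larger child 21 at index 6, swap → [23, 22, 21, 15, 13, 2, 9, 12, 1]

[23, 22, 21, 15, 13, 2, 9, 12, 1]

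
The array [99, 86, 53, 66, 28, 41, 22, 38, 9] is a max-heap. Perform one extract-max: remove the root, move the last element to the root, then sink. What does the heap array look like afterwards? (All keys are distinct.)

[86, 66, 53, 38, 28, 41, 22, 9]

remove root 99; move last element 9 to root → [9, 86, 53, 66, 28, 41, 22, 38]
9 vs larger child 86 at index 1, swap → [86, 9, 53, 66, 28, 41, 22, 38]
9 vs larger child 66 at index 3, swap → [86, 66, 53, 9, 28, 41, 22, 38]
9 vs only child 38 at index 7, swap → [86, 66, 53, 38, 28, 41, 22, 9]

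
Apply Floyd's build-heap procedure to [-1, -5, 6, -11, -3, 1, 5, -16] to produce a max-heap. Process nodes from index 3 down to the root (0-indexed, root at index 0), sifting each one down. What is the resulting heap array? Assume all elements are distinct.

[6, -3, 5, -11, -5, 1, -1, -16]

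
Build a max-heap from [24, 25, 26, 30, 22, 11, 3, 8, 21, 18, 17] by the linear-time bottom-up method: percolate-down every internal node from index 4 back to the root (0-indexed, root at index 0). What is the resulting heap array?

[30, 25, 26, 24, 22, 11, 3, 8, 21, 18, 17]

sift down from index 4: already satisfies heap property
sift down from index 3: already satisfies heap property
sift down from index 2: already satisfies heap property
sift down from index 1:
  25 vs larger child 30 at index 3, swap → [24, 30, 26, 25, 22, 11, 3, 8, 21, 18, 17]
sift down from index 0:
  24 vs larger child 30 at index 1, swap → [30, 24, 26, 25, 22, 11, 3, 8, 21, 18, 17]
  24 vs larger child 25 at index 3, swap → [30, 25, 26, 24, 22, 11, 3, 8, 21, 18, 17]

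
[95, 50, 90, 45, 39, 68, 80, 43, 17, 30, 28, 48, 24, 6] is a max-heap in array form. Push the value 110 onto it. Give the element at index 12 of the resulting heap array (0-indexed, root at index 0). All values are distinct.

append 110 at index 14 → [95, 50, 90, 45, 39, 68, 80, 43, 17, 30, 28, 48, 24, 6, 110]
110 > parent 80 at index 6, swap → [95, 50, 90, 45, 39, 68, 110, 43, 17, 30, 28, 48, 24, 6, 80]
110 > parent 90 at index 2, swap → [95, 50, 110, 45, 39, 68, 90, 43, 17, 30, 28, 48, 24, 6, 80]
110 > parent 95 at index 0, swap → [110, 50, 95, 45, 39, 68, 90, 43, 17, 30, 28, 48, 24, 6, 80]
resulting array: [110, 50, 95, 45, 39, 68, 90, 43, 17, 30, 28, 48, 24, 6, 80]

24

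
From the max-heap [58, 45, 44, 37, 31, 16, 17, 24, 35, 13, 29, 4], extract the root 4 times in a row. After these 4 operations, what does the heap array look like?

extract-max #1 returns 58:
  remove root 58; move last element 4 to root → [4, 45, 44, 37, 31, 16, 17, 24, 35, 13, 29]
  4 vs larger child 45 at index 1, swap → [45, 4, 44, 37, 31, 16, 17, 24, 35, 13, 29]
  4 vs larger child 37 at index 3, swap → [45, 37, 44, 4, 31, 16, 17, 24, 35, 13, 29]
  4 vs larger child 35 at index 8, swap → [45, 37, 44, 35, 31, 16, 17, 24, 4, 13, 29]
extract-max #2 returns 45:
  remove root 45; move last element 29 to root → [29, 37, 44, 35, 31, 16, 17, 24, 4, 13]
  29 vs larger child 44 at index 2, swap → [44, 37, 29, 35, 31, 16, 17, 24, 4, 13]
extract-max #3 returns 44:
  remove root 44; move last element 13 to root → [13, 37, 29, 35, 31, 16, 17, 24, 4]
  13 vs larger child 37 at index 1, swap → [37, 13, 29, 35, 31, 16, 17, 24, 4]
  13 vs larger child 35 at index 3, swap → [37, 35, 29, 13, 31, 16, 17, 24, 4]
  13 vs larger child 24 at index 7, swap → [37, 35, 29, 24, 31, 16, 17, 13, 4]
extract-max #4 returns 37:
  remove root 37; move last element 4 to root → [4, 35, 29, 24, 31, 16, 17, 13]
  4 vs larger child 35 at index 1, swap → [35, 4, 29, 24, 31, 16, 17, 13]
  4 vs larger child 31 at index 4, swap → [35, 31, 29, 24, 4, 16, 17, 13]

[35, 31, 29, 24, 4, 16, 17, 13]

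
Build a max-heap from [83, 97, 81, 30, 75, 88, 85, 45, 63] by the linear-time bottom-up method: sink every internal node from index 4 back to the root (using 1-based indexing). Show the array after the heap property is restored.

[97, 83, 88, 63, 75, 81, 85, 45, 30]

sift down from index 4:
  30 vs larger child 63 at index 9, swap → [83, 97, 81, 63, 75, 88, 85, 45, 30]
sift down from index 3:
  81 vs larger child 88 at index 6, swap → [83, 97, 88, 63, 75, 81, 85, 45, 30]
sift down from index 2: already satisfies heap property
sift down from index 1:
  83 vs larger child 97 at index 2, swap → [97, 83, 88, 63, 75, 81, 85, 45, 30]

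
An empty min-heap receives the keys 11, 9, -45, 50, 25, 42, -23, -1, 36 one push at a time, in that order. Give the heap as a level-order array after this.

[-45, -1, -23, 11, 25, 42, 9, 50, 36]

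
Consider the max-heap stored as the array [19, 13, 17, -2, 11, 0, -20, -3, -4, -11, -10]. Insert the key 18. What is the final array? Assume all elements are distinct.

[19, 13, 18, -2, 11, 17, -20, -3, -4, -11, -10, 0]

append 18 at index 11 → [19, 13, 17, -2, 11, 0, -20, -3, -4, -11, -10, 18]
18 > parent 0 at index 5, swap → [19, 13, 17, -2, 11, 18, -20, -3, -4, -11, -10, 0]
18 > parent 17 at index 2, swap → [19, 13, 18, -2, 11, 17, -20, -3, -4, -11, -10, 0]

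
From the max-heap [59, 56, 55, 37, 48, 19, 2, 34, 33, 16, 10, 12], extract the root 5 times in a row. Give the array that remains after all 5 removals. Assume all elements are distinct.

[34, 33, 19, 12, 16, 10, 2]

extract-max #1 returns 59:
  remove root 59; move last element 12 to root → [12, 56, 55, 37, 48, 19, 2, 34, 33, 16, 10]
  12 vs larger child 56 at index 1, swap → [56, 12, 55, 37, 48, 19, 2, 34, 33, 16, 10]
  12 vs larger child 48 at index 4, swap → [56, 48, 55, 37, 12, 19, 2, 34, 33, 16, 10]
  12 vs larger child 16 at index 9, swap → [56, 48, 55, 37, 16, 19, 2, 34, 33, 12, 10]
extract-max #2 returns 56:
  remove root 56; move last element 10 to root → [10, 48, 55, 37, 16, 19, 2, 34, 33, 12]
  10 vs larger child 55 at index 2, swap → [55, 48, 10, 37, 16, 19, 2, 34, 33, 12]
  10 vs larger child 19 at index 5, swap → [55, 48, 19, 37, 16, 10, 2, 34, 33, 12]
extract-max #3 returns 55:
  remove root 55; move last element 12 to root → [12, 48, 19, 37, 16, 10, 2, 34, 33]
  12 vs larger child 48 at index 1, swap → [48, 12, 19, 37, 16, 10, 2, 34, 33]
  12 vs larger child 37 at index 3, swap → [48, 37, 19, 12, 16, 10, 2, 34, 33]
  12 vs larger child 34 at index 7, swap → [48, 37, 19, 34, 16, 10, 2, 12, 33]
extract-max #4 returns 48:
  remove root 48; move last element 33 to root → [33, 37, 19, 34, 16, 10, 2, 12]
  33 vs larger child 37 at index 1, swap → [37, 33, 19, 34, 16, 10, 2, 12]
  33 vs larger child 34 at index 3, swap → [37, 34, 19, 33, 16, 10, 2, 12]
extract-max #5 returns 37:
  remove root 37; move last element 12 to root → [12, 34, 19, 33, 16, 10, 2]
  12 vs larger child 34 at index 1, swap → [34, 12, 19, 33, 16, 10, 2]
  12 vs larger child 33 at index 3, swap → [34, 33, 19, 12, 16, 10, 2]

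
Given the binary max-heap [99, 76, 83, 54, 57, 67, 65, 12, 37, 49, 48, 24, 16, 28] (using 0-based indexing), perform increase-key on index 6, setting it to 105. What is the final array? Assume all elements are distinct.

set index 6 from 65 to 105 → [99, 76, 83, 54, 57, 67, 105, 12, 37, 49, 48, 24, 16, 28]
105 > parent 83 at index 2, swap → [99, 76, 105, 54, 57, 67, 83, 12, 37, 49, 48, 24, 16, 28]
105 > parent 99 at index 0, swap → [105, 76, 99, 54, 57, 67, 83, 12, 37, 49, 48, 24, 16, 28]

[105, 76, 99, 54, 57, 67, 83, 12, 37, 49, 48, 24, 16, 28]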